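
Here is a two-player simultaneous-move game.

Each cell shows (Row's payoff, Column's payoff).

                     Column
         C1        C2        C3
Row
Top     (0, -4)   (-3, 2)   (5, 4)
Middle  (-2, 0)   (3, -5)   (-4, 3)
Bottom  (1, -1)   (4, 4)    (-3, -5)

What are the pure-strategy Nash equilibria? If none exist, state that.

(Top, C3) and (Bottom, C2)

Row against C1: payoffs 0, -2, 1 → best response Bottom.
Row against C2: payoffs -3, 3, 4 → best response Bottom.
Row against C3: payoffs 5, -4, -3 → best response Top.
Column against Top: payoffs -4, 2, 4 → best response C3.
Column against Middle: payoffs 0, -5, 3 → best response C3.
Column against Bottom: payoffs -1, 4, -5 → best response C2.
Mutual best responses: (Top, C3); (Bottom, C2).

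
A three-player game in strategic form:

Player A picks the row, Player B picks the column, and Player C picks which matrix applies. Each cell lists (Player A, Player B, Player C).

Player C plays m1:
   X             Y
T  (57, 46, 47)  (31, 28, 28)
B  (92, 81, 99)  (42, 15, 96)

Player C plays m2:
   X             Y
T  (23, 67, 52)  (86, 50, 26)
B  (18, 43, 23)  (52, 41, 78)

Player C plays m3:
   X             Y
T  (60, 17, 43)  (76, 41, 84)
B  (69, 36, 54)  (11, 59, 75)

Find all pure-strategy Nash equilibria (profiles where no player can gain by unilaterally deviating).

Player A against (X, m1): payoffs 57, 92 → best response B.
Player A against (X, m2): payoffs 23, 18 → best response T.
Player A against (X, m3): payoffs 60, 69 → best response B.
Player A against (Y, m1): payoffs 31, 42 → best response B.
Player A against (Y, m2): payoffs 86, 52 → best response T.
Player A against (Y, m3): payoffs 76, 11 → best response T.
Player B against (T, m1): payoffs 46, 28 → best response X.
Player B against (T, m2): payoffs 67, 50 → best response X.
Player B against (T, m3): payoffs 17, 41 → best response Y.
Player B against (B, m1): payoffs 81, 15 → best response X.
Player B against (B, m2): payoffs 43, 41 → best response X.
Player B against (B, m3): payoffs 36, 59 → best response Y.
Player C against (T, X): payoffs 47, 52, 43 → best response m2.
Player C against (T, Y): payoffs 28, 26, 84 → best response m3.
Player C against (B, X): payoffs 99, 23, 54 → best response m1.
Player C against (B, Y): payoffs 96, 78, 75 → best response m1.
Mutual best responses: (T, X, m2); (T, Y, m3); (B, X, m1).

(T, X, m2); (T, Y, m3); (B, X, m1)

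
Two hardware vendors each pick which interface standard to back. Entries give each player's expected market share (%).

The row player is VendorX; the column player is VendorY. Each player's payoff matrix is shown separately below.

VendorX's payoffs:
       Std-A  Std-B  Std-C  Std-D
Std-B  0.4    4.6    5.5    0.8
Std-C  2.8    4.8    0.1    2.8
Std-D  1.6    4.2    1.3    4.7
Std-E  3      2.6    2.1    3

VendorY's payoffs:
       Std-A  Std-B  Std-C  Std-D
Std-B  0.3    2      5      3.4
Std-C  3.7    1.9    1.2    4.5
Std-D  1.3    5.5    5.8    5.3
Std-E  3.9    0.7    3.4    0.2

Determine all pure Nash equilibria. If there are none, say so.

VendorX against Std-A: payoffs 0.4, 2.8, 1.6, 3 → best response Std-E.
VendorX against Std-B: payoffs 4.6, 4.8, 4.2, 2.6 → best response Std-C.
VendorX against Std-C: payoffs 5.5, 0.1, 1.3, 2.1 → best response Std-B.
VendorX against Std-D: payoffs 0.8, 2.8, 4.7, 3 → best response Std-D.
VendorY against Std-B: payoffs 0.3, 2, 5, 3.4 → best response Std-C.
VendorY against Std-C: payoffs 3.7, 1.9, 1.2, 4.5 → best response Std-D.
VendorY against Std-D: payoffs 1.3, 5.5, 5.8, 5.3 → best response Std-C.
VendorY against Std-E: payoffs 3.9, 0.7, 3.4, 0.2 → best response Std-A.
Mutual best responses: (Std-B, Std-C); (Std-E, Std-A).

The pure Nash equilibria are (Std-B, Std-C) and (Std-E, Std-A).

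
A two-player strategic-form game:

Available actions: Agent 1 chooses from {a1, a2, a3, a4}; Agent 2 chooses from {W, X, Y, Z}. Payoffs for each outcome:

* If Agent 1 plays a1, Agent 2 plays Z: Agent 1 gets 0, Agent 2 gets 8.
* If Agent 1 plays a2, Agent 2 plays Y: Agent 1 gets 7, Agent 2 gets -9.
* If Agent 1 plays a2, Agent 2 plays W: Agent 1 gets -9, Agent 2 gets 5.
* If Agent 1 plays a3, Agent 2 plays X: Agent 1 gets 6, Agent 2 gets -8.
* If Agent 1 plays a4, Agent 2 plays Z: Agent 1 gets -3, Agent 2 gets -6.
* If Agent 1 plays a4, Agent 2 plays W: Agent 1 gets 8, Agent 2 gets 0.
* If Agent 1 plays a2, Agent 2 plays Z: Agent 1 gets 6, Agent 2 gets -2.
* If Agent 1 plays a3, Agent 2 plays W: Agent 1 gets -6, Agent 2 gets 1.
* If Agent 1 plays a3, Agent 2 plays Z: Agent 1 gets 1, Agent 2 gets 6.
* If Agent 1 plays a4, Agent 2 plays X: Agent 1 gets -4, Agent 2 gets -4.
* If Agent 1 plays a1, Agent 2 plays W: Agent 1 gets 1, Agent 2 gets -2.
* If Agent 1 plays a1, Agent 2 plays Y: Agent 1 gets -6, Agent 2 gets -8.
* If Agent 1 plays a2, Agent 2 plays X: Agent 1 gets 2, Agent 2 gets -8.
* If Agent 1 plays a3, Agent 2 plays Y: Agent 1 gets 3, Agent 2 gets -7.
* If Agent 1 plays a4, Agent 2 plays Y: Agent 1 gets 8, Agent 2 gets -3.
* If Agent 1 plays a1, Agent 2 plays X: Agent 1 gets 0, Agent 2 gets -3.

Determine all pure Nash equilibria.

The unique pure-strategy Nash equilibrium is (a4, W).

Agent 1 against W: payoffs 1, -9, -6, 8 → best response a4.
Agent 1 against X: payoffs 0, 2, 6, -4 → best response a3.
Agent 1 against Y: payoffs -6, 7, 3, 8 → best response a4.
Agent 1 against Z: payoffs 0, 6, 1, -3 → best response a2.
Agent 2 against a1: payoffs -2, -3, -8, 8 → best response Z.
Agent 2 against a2: payoffs 5, -8, -9, -2 → best response W.
Agent 2 against a3: payoffs 1, -8, -7, 6 → best response Z.
Agent 2 against a4: payoffs 0, -4, -3, -6 → best response W.
Mutual best responses: (a4, W).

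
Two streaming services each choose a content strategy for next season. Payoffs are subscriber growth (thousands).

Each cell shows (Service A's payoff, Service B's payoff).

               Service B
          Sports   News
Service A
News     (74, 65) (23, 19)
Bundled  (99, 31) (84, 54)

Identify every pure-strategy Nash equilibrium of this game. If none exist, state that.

(Bundled, News)

Check each profile: it is a Nash equilibrium iff no player can strictly gain by switching unilaterally.
(News, Sports): Service A can switch to Bundled (74 → 99). Not NE.
(News, News): Service A can switch to Bundled (23 → 84). Not NE.
(Bundled, Sports): Service B can switch to News (31 → 54). Not NE.
(Bundled, News): Service A gets 84, best alternative 23; Service B gets 54, best alternative 31. No profitable deviation — NE.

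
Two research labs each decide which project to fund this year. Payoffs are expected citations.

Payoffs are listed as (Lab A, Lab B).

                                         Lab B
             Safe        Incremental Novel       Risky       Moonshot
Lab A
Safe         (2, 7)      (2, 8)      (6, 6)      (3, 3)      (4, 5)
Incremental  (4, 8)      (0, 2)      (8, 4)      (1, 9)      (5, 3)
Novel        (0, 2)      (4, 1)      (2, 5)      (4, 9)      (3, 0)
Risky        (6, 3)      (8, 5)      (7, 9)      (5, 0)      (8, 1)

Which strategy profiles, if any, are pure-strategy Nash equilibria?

none

Lab A against Safe: payoffs 2, 4, 0, 6 → best response Risky.
Lab A against Incremental: payoffs 2, 0, 4, 8 → best response Risky.
Lab A against Novel: payoffs 6, 8, 2, 7 → best response Incremental.
Lab A against Risky: payoffs 3, 1, 4, 5 → best response Risky.
Lab A against Moonshot: payoffs 4, 5, 3, 8 → best response Risky.
Lab B against Safe: payoffs 7, 8, 6, 3, 5 → best response Incremental.
Lab B against Incremental: payoffs 8, 2, 4, 9, 3 → best response Risky.
Lab B against Novel: payoffs 2, 1, 5, 9, 0 → best response Risky.
Lab B against Risky: payoffs 3, 5, 9, 0, 1 → best response Novel.
No profile is a mutual best response for all players.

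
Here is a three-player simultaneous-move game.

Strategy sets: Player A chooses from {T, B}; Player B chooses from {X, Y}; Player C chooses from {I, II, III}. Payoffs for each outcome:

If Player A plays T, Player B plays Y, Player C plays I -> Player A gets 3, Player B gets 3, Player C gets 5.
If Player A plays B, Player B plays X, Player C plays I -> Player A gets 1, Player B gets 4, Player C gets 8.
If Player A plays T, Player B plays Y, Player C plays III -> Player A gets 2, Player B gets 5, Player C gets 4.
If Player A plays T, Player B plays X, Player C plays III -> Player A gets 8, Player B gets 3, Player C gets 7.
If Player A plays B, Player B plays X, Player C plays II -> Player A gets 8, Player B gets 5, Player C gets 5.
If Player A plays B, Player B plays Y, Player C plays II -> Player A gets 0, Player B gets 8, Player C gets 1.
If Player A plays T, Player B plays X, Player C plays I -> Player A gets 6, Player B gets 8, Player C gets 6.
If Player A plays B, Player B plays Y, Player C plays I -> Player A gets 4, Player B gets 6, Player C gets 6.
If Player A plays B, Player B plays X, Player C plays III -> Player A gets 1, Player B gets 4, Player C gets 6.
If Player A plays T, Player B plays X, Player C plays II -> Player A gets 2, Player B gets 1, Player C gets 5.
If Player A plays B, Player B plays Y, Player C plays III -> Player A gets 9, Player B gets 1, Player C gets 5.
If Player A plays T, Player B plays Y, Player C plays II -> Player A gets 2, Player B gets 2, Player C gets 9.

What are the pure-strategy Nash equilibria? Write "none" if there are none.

Check each profile: it is a Nash equilibrium iff no player can strictly gain by switching unilaterally.
(T, X, I): Player C can switch to III (6 → 7). Not NE.
(T, X, II): Player A can switch to B (2 → 8). Not NE.
(T, X, III): Player B can switch to Y (3 → 5). Not NE.
(T, Y, I): Player A can switch to B (3 → 4). Not NE.
(T, Y, II): Player A gets 2, best alternative 0; Player B gets 2, best alternative 1; Player C gets 9, best alternative 5. No profitable deviation — NE.
(T, Y, III): Player A can switch to B (2 → 9). Not NE.
(B, X, I): Player A can switch to T (1 → 6). Not NE.
(B, X, II): Player B can switch to Y (5 → 8). Not NE.
(B, X, III): Player A can switch to T (1 → 8). Not NE.
(B, Y, I): Player A gets 4, best alternative 3; Player B gets 6, best alternative 4; Player C gets 6, best alternative 5. No profitable deviation — NE.
(B, Y, II): Player A can switch to T (0 → 2). Not NE.
(B, Y, III): Player B can switch to X (1 → 4). Not NE.

The pure Nash equilibria are (T, Y, II) and (B, Y, I).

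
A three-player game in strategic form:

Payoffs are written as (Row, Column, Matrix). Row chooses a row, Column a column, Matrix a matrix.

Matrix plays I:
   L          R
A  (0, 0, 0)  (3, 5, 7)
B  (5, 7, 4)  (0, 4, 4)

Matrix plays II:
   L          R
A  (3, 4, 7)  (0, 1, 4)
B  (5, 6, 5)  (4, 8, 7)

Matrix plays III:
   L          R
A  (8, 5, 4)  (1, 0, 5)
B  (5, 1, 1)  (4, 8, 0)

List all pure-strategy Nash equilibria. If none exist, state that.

(A, R, I); (B, R, II)

Row against (L, I): payoffs 0, 5 → best response B.
Row against (L, II): payoffs 3, 5 → best response B.
Row against (L, III): payoffs 8, 5 → best response A.
Row against (R, I): payoffs 3, 0 → best response A.
Row against (R, II): payoffs 0, 4 → best response B.
Row against (R, III): payoffs 1, 4 → best response B.
Column against (A, I): payoffs 0, 5 → best response R.
Column against (A, II): payoffs 4, 1 → best response L.
Column against (A, III): payoffs 5, 0 → best response L.
Column against (B, I): payoffs 7, 4 → best response L.
Column against (B, II): payoffs 6, 8 → best response R.
Column against (B, III): payoffs 1, 8 → best response R.
Matrix against (A, L): payoffs 0, 7, 4 → best response II.
Matrix against (A, R): payoffs 7, 4, 5 → best response I.
Matrix against (B, L): payoffs 4, 5, 1 → best response II.
Matrix against (B, R): payoffs 4, 7, 0 → best response II.
Mutual best responses: (A, R, I); (B, R, II).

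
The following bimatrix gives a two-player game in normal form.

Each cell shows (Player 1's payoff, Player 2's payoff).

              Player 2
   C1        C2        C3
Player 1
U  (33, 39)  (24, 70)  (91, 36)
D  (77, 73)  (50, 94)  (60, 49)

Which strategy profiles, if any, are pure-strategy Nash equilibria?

The unique pure-strategy Nash equilibrium is (D, C2).

Player 1 against C1: payoffs 33, 77 → best response D.
Player 1 against C2: payoffs 24, 50 → best response D.
Player 1 against C3: payoffs 91, 60 → best response U.
Player 2 against U: payoffs 39, 70, 36 → best response C2.
Player 2 against D: payoffs 73, 94, 49 → best response C2.
Mutual best responses: (D, C2).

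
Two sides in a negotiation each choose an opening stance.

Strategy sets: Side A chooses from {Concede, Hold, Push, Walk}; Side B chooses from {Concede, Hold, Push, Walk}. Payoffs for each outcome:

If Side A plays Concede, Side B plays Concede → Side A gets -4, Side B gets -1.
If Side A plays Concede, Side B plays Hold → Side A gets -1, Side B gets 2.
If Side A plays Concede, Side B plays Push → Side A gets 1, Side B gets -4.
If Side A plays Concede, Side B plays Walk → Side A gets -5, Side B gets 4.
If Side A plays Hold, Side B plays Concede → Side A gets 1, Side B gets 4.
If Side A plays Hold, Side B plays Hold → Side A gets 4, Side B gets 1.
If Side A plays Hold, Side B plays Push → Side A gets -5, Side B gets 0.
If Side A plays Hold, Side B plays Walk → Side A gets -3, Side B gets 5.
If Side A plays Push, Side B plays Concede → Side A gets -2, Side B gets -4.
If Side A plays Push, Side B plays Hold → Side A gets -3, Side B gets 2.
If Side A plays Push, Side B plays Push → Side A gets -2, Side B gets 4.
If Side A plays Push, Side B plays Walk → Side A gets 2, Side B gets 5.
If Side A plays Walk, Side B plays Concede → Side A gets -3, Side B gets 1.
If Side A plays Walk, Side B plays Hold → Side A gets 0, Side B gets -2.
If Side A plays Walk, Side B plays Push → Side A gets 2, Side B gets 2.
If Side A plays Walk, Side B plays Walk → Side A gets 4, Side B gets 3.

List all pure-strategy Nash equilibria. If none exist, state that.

Pure NE: (Walk, Walk)

For each player, find the best response to each opponent profile; mutual best responses are the pure NE.
Side A against Concede: payoffs -4, 1, -2, -3 → best response Hold.
Side A against Hold: payoffs -1, 4, -3, 0 → best response Hold.
Side A against Push: payoffs 1, -5, -2, 2 → best response Walk.
Side A against Walk: payoffs -5, -3, 2, 4 → best response Walk.
Side B against Concede: payoffs -1, 2, -4, 4 → best response Walk.
Side B against Hold: payoffs 4, 1, 0, 5 → best response Walk.
Side B against Push: payoffs -4, 2, 4, 5 → best response Walk.
Side B against Walk: payoffs 1, -2, 2, 3 → best response Walk.
Mutual best responses: (Walk, Walk).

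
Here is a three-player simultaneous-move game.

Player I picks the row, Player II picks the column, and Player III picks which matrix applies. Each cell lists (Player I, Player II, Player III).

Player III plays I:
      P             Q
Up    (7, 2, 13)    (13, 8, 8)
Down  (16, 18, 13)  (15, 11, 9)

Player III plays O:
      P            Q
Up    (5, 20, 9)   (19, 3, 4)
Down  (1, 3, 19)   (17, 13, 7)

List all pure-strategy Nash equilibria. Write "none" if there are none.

(Up, P, I): Player I can switch to Down (7 → 16). Not NE.
(Up, P, O): Player III can switch to I (9 → 13). Not NE.
(Up, Q, I): Player I can switch to Down (13 → 15). Not NE.
(Up, Q, O): Player II can switch to P (3 → 20). Not NE.
(Down, P, I): Player III can switch to O (13 → 19). Not NE.
(Down, P, O): Player I can switch to Up (1 → 5). Not NE.
(Down, Q, I): Player II can switch to P (11 → 18). Not NE.
(Down, Q, O): Player I can switch to Up (17 → 19). Not NE.

There is no pure-strategy Nash equilibrium.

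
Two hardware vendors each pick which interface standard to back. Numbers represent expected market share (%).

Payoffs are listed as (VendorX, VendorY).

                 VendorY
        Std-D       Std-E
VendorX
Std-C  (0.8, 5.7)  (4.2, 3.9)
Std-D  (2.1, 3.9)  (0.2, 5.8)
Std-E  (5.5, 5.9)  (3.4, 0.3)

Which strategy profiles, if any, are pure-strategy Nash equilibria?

(Std-E, Std-D)

(Std-C, Std-D): VendorX can switch to Std-D (0.8 → 2.1). Not NE.
(Std-C, Std-E): VendorY can switch to Std-D (3.9 → 5.7). Not NE.
(Std-D, Std-D): VendorX can switch to Std-E (2.1 → 5.5). Not NE.
(Std-D, Std-E): VendorX can switch to Std-C (0.2 → 4.2). Not NE.
(Std-E, Std-D): VendorX gets 5.5, best alternative 2.1; VendorY gets 5.9, best alternative 0.3. No profitable deviation — NE.
(Std-E, Std-E): VendorX can switch to Std-C (3.4 → 4.2). Not NE.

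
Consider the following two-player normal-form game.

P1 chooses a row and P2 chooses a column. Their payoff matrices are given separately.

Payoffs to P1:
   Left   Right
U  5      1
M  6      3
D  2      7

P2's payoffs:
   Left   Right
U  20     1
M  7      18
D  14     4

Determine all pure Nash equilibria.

There is no pure-strategy Nash equilibrium.

For each strategy profile, look for a profitable unilateral deviation.
(U, Left): P1 can switch to M (5 → 6). Not NE.
(U, Right): P1 can switch to M (1 → 3). Not NE.
(M, Left): P2 can switch to Right (7 → 18). Not NE.
(M, Right): P1 can switch to D (3 → 7). Not NE.
(D, Left): P1 can switch to U (2 → 5). Not NE.
(D, Right): P2 can switch to Left (4 → 14). Not NE.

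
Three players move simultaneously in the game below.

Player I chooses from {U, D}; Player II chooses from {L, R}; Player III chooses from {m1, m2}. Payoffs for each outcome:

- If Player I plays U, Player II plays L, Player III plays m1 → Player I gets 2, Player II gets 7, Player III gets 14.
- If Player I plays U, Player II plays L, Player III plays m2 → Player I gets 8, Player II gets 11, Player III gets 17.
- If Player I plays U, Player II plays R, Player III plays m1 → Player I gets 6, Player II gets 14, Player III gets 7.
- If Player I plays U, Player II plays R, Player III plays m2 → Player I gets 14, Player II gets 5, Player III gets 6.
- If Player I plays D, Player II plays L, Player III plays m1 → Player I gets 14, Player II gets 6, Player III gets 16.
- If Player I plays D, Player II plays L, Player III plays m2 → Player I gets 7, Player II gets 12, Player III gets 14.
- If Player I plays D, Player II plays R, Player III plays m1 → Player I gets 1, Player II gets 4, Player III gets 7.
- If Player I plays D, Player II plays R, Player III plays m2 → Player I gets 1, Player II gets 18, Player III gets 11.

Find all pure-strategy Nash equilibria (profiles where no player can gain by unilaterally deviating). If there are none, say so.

(U, L, m2) and (U, R, m1) and (D, L, m1)

Mark each player's best response to every combination of opponents' strategies; a profile where every player is best-responding is a pure Nash equilibrium.
Player I against (L, m1): payoffs 2, 14 → best response D.
Player I against (L, m2): payoffs 8, 7 → best response U.
Player I against (R, m1): payoffs 6, 1 → best response U.
Player I against (R, m2): payoffs 14, 1 → best response U.
Player II against (U, m1): payoffs 7, 14 → best response R.
Player II against (U, m2): payoffs 11, 5 → best response L.
Player II against (D, m1): payoffs 6, 4 → best response L.
Player II against (D, m2): payoffs 12, 18 → best response R.
Player III against (U, L): payoffs 14, 17 → best response m2.
Player III against (U, R): payoffs 7, 6 → best response m1.
Player III against (D, L): payoffs 16, 14 → best response m1.
Player III against (D, R): payoffs 7, 11 → best response m2.
Mutual best responses: (U, L, m2); (U, R, m1); (D, L, m1).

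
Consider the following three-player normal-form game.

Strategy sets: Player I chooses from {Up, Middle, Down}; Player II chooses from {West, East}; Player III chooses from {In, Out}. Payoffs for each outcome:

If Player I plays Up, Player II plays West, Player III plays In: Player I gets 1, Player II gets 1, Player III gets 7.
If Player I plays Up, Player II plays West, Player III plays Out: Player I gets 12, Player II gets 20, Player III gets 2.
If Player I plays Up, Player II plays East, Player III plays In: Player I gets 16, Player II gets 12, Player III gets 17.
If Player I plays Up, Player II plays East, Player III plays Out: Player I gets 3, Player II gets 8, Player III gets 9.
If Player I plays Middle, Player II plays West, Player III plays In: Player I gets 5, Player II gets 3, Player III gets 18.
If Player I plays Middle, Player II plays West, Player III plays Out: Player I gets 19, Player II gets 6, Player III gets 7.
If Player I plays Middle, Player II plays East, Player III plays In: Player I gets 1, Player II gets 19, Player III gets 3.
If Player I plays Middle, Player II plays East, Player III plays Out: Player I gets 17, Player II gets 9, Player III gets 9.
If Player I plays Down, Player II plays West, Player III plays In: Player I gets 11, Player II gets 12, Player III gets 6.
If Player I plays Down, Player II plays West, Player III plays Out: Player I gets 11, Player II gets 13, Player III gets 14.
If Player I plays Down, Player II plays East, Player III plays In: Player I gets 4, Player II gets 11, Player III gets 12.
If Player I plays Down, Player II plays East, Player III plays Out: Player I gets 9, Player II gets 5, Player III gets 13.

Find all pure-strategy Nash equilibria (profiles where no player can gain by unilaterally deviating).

Player I against (West, In): payoffs 1, 5, 11 → best response Down.
Player I against (West, Out): payoffs 12, 19, 11 → best response Middle.
Player I against (East, In): payoffs 16, 1, 4 → best response Up.
Player I against (East, Out): payoffs 3, 17, 9 → best response Middle.
Player II against (Up, In): payoffs 1, 12 → best response East.
Player II against (Up, Out): payoffs 20, 8 → best response West.
Player II against (Middle, In): payoffs 3, 19 → best response East.
Player II against (Middle, Out): payoffs 6, 9 → best response East.
Player II against (Down, In): payoffs 12, 11 → best response West.
Player II against (Down, Out): payoffs 13, 5 → best response West.
Player III against (Up, West): payoffs 7, 2 → best response In.
Player III against (Up, East): payoffs 17, 9 → best response In.
Player III against (Middle, West): payoffs 18, 7 → best response In.
Player III against (Middle, East): payoffs 3, 9 → best response Out.
Player III against (Down, West): payoffs 6, 14 → best response Out.
Player III against (Down, East): payoffs 12, 13 → best response Out.
Mutual best responses: (Up, East, In); (Middle, East, Out).

The pure Nash equilibria are (Up, East, In), (Middle, East, Out).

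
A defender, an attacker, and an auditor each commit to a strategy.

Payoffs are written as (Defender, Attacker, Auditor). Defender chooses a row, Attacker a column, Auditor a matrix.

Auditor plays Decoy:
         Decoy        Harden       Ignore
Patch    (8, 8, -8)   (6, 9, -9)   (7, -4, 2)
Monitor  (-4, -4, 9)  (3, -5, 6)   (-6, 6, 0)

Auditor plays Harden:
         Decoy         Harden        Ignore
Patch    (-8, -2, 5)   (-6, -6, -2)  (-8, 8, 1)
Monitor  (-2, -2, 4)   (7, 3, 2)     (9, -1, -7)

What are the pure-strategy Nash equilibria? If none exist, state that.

This game has no pure Nash equilibrium.

Defender against (Decoy, Decoy): payoffs 8, -4 → best response Patch.
Defender against (Decoy, Harden): payoffs -8, -2 → best response Monitor.
Defender against (Harden, Decoy): payoffs 6, 3 → best response Patch.
Defender against (Harden, Harden): payoffs -6, 7 → best response Monitor.
Defender against (Ignore, Decoy): payoffs 7, -6 → best response Patch.
Defender against (Ignore, Harden): payoffs -8, 9 → best response Monitor.
Attacker against (Patch, Decoy): payoffs 8, 9, -4 → best response Harden.
Attacker against (Patch, Harden): payoffs -2, -6, 8 → best response Ignore.
Attacker against (Monitor, Decoy): payoffs -4, -5, 6 → best response Ignore.
Attacker against (Monitor, Harden): payoffs -2, 3, -1 → best response Harden.
Auditor against (Patch, Decoy): payoffs -8, 5 → best response Harden.
Auditor against (Patch, Harden): payoffs -9, -2 → best response Harden.
Auditor against (Patch, Ignore): payoffs 2, 1 → best response Decoy.
Auditor against (Monitor, Decoy): payoffs 9, 4 → best response Decoy.
Auditor against (Monitor, Harden): payoffs 6, 2 → best response Decoy.
Auditor against (Monitor, Ignore): payoffs 0, -7 → best response Decoy.
No profile is a mutual best response for all players.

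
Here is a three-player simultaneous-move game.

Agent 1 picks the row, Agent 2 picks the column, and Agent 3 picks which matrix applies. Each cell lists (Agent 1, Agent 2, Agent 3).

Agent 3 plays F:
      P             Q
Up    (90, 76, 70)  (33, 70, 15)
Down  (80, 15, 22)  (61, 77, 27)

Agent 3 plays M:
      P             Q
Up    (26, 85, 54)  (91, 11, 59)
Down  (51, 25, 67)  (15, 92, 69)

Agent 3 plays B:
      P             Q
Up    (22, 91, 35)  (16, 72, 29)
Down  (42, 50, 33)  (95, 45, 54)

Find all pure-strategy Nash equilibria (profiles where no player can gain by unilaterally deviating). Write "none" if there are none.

For each player, find the best response to each opponent profile; mutual best responses are the pure NE.
Agent 1 against (P, F): payoffs 90, 80 → best response Up.
Agent 1 against (P, M): payoffs 26, 51 → best response Down.
Agent 1 against (P, B): payoffs 22, 42 → best response Down.
Agent 1 against (Q, F): payoffs 33, 61 → best response Down.
Agent 1 against (Q, M): payoffs 91, 15 → best response Up.
Agent 1 against (Q, B): payoffs 16, 95 → best response Down.
Agent 2 against (Up, F): payoffs 76, 70 → best response P.
Agent 2 against (Up, M): payoffs 85, 11 → best response P.
Agent 2 against (Up, B): payoffs 91, 72 → best response P.
Agent 2 against (Down, F): payoffs 15, 77 → best response Q.
Agent 2 against (Down, M): payoffs 25, 92 → best response Q.
Agent 2 against (Down, B): payoffs 50, 45 → best response P.
Agent 3 against (Up, P): payoffs 70, 54, 35 → best response F.
Agent 3 against (Up, Q): payoffs 15, 59, 29 → best response M.
Agent 3 against (Down, P): payoffs 22, 67, 33 → best response M.
Agent 3 against (Down, Q): payoffs 27, 69, 54 → best response M.
Mutual best responses: (Up, P, F).

(Up, P, F)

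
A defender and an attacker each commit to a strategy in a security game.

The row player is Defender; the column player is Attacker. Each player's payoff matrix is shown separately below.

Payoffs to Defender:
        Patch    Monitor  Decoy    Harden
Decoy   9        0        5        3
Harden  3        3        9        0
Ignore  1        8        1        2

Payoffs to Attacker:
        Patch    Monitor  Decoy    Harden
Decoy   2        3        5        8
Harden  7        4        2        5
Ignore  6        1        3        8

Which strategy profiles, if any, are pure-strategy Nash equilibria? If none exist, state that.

Check each profile: it is a Nash equilibrium iff no player can strictly gain by switching unilaterally.
(Decoy, Patch): Attacker can switch to Monitor (2 → 3). Not NE.
(Decoy, Monitor): Defender can switch to Harden (0 → 3). Not NE.
(Decoy, Decoy): Defender can switch to Harden (5 → 9). Not NE.
(Decoy, Harden): Defender gets 3, best alternative 2; Attacker gets 8, best alternative 5. No profitable deviation — NE.
(Harden, Patch): Defender can switch to Decoy (3 → 9). Not NE.
(Harden, Monitor): Defender can switch to Ignore (3 → 8). Not NE.
(Harden, Decoy): Attacker can switch to Patch (2 → 7). Not NE.
(The remaining 5 profiles each have a profitable deviation by the same check.)

Pure NE: (Decoy, Harden)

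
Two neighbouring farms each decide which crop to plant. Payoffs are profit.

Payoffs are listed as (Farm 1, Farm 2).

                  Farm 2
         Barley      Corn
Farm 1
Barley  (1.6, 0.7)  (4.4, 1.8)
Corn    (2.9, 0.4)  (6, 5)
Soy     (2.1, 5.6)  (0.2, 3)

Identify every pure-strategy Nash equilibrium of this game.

The unique pure-strategy Nash equilibrium is (Corn, Corn).

Mark each player's best response to every combination of opponents' strategies; a profile where every player is best-responding is a pure Nash equilibrium.
Farm 1 against Barley: payoffs 1.6, 2.9, 2.1 → best response Corn.
Farm 1 against Corn: payoffs 4.4, 6, 0.2 → best response Corn.
Farm 2 against Barley: payoffs 0.7, 1.8 → best response Corn.
Farm 2 against Corn: payoffs 0.4, 5 → best response Corn.
Farm 2 against Soy: payoffs 5.6, 3 → best response Barley.
Mutual best responses: (Corn, Corn).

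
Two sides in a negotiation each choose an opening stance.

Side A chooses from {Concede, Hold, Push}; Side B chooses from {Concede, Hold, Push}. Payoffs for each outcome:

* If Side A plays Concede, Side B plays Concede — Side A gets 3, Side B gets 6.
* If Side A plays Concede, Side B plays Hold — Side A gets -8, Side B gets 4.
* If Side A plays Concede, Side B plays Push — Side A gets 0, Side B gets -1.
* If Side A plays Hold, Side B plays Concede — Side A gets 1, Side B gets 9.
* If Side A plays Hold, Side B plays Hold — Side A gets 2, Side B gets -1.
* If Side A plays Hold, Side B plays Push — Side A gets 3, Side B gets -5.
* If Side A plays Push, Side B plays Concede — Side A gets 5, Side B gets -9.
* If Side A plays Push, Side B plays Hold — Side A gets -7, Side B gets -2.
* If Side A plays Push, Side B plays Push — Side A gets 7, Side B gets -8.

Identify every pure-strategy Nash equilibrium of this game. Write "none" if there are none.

Check each profile: it is a Nash equilibrium iff no player can strictly gain by switching unilaterally.
(Concede, Concede): Side A can switch to Push (3 → 5). Not NE.
(Concede, Hold): Side A can switch to Hold (-8 → 2). Not NE.
(Concede, Push): Side A can switch to Hold (0 → 3). Not NE.
(Hold, Concede): Side A can switch to Concede (1 → 3). Not NE.
(Hold, Hold): Side B can switch to Concede (-1 → 9). Not NE.
(Hold, Push): Side A can switch to Push (3 → 7). Not NE.
(Push, Concede): Side B can switch to Hold (-9 → -2). Not NE.
(Push, Hold): Side A can switch to Hold (-7 → 2). Not NE.
(Push, Push): Side B can switch to Hold (-8 → -2). Not NE.

This game has no pure Nash equilibrium.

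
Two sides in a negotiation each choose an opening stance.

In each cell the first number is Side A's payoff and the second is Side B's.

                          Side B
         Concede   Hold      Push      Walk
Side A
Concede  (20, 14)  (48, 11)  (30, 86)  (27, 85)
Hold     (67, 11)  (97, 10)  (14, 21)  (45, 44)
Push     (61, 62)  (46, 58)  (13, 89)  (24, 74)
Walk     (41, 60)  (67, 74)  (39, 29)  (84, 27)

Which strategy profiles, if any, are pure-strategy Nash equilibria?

(Concede, Concede): Side A can switch to Hold (20 → 67). Not NE.
(Concede, Hold): Side A can switch to Hold (48 → 97). Not NE.
(Concede, Push): Side A can switch to Walk (30 → 39). Not NE.
(Concede, Walk): Side A can switch to Hold (27 → 45). Not NE.
(Hold, Concede): Side B can switch to Push (11 → 21). Not NE.
(Hold, Hold): Side B can switch to Concede (10 → 11). Not NE.
(Hold, Push): Side A can switch to Concede (14 → 30). Not NE.
(Hold, Walk): Side A can switch to Walk (45 → 84). Not NE.
(The remaining 8 profiles each have a profitable deviation by the same check.)

There is no pure-strategy Nash equilibrium.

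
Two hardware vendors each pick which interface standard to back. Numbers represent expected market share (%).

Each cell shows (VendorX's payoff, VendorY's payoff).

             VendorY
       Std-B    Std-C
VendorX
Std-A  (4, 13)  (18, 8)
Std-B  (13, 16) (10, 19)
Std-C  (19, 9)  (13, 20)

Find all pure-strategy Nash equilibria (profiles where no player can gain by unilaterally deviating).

VendorX against Std-B: payoffs 4, 13, 19 → best response Std-C.
VendorX against Std-C: payoffs 18, 10, 13 → best response Std-A.
VendorY against Std-A: payoffs 13, 8 → best response Std-B.
VendorY against Std-B: payoffs 16, 19 → best response Std-C.
VendorY against Std-C: payoffs 9, 20 → best response Std-C.
No profile is a mutual best response for all players.

This game has no pure Nash equilibrium.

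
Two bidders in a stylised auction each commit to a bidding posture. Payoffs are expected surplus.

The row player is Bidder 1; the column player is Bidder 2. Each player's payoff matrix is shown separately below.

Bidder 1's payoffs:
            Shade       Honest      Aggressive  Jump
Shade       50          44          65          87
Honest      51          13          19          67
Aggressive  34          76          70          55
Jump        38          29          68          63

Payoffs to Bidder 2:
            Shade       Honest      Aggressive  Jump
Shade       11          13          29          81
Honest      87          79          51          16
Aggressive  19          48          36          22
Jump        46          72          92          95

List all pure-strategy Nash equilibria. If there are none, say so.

The pure Nash equilibria are (Shade, Jump) and (Honest, Shade) and (Aggressive, Honest).

Check each profile: it is a Nash equilibrium iff no player can strictly gain by switching unilaterally.
(Shade, Shade): Bidder 1 can switch to Honest (50 → 51). Not NE.
(Shade, Honest): Bidder 1 can switch to Aggressive (44 → 76). Not NE.
(Shade, Aggressive): Bidder 1 can switch to Aggressive (65 → 70). Not NE.
(Shade, Jump): Bidder 1 gets 87, best alternative 67; Bidder 2 gets 81, best alternative 29. No profitable deviation — NE.
(Honest, Shade): Bidder 1 gets 51, best alternative 50; Bidder 2 gets 87, best alternative 79. No profitable deviation — NE.
(Honest, Honest): Bidder 1 can switch to Shade (13 → 44). Not NE.
(Honest, Aggressive): Bidder 1 can switch to Shade (19 → 65). Not NE.
(Honest, Jump): Bidder 1 can switch to Shade (67 → 87). Not NE.
(Aggressive, Shade): Bidder 1 can switch to Shade (34 → 50). Not NE.
(Aggressive, Honest): Bidder 1 gets 76, best alternative 44; Bidder 2 gets 48, best alternative 36. No profitable deviation — NE.
(Aggressive, Aggressive): Bidder 2 can switch to Honest (36 → 48). Not NE.
(The remaining 5 profiles each have a profitable deviation by the same check.)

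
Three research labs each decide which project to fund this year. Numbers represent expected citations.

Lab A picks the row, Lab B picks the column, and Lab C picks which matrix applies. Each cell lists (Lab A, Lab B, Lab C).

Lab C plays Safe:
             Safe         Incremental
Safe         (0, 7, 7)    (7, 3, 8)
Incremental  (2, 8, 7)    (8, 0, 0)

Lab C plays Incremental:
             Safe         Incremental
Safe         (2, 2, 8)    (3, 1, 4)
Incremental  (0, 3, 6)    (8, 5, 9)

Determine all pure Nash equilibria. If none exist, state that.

For each strategy profile, look for a profitable unilateral deviation.
(Safe, Safe, Safe): Lab A can switch to Incremental (0 → 2). Not NE.
(Safe, Safe, Incremental): Lab A gets 2, best alternative 0; Lab B gets 2, best alternative 1; Lab C gets 8, best alternative 7. No profitable deviation — NE.
(Safe, Incremental, Safe): Lab A can switch to Incremental (7 → 8). Not NE.
(Safe, Incremental, Incremental): Lab A can switch to Incremental (3 → 8). Not NE.
(Incremental, Safe, Safe): Lab A gets 2, best alternative 0; Lab B gets 8, best alternative 0; Lab C gets 7, best alternative 6. No profitable deviation — NE.
(Incremental, Safe, Incremental): Lab A can switch to Safe (0 → 2). Not NE.
(Incremental, Incremental, Safe): Lab B can switch to Safe (0 → 8). Not NE.
(Incremental, Incremental, Incremental): Lab A gets 8, best alternative 3; Lab B gets 5, best alternative 3; Lab C gets 9, best alternative 0. No profitable deviation — NE.

Pure-strategy Nash equilibria: (Safe, Safe, Incremental) and (Incremental, Safe, Safe) and (Incremental, Incremental, Incremental)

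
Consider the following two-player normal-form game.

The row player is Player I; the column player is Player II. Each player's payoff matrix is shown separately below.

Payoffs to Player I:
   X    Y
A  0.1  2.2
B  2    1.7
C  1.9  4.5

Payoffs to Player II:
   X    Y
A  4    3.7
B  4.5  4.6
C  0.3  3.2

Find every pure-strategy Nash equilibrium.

The unique pure-strategy Nash equilibrium is (C, Y).

Player I against X: payoffs 0.1, 2, 1.9 → best response B.
Player I against Y: payoffs 2.2, 1.7, 4.5 → best response C.
Player II against A: payoffs 4, 3.7 → best response X.
Player II against B: payoffs 4.5, 4.6 → best response Y.
Player II against C: payoffs 0.3, 3.2 → best response Y.
Mutual best responses: (C, Y).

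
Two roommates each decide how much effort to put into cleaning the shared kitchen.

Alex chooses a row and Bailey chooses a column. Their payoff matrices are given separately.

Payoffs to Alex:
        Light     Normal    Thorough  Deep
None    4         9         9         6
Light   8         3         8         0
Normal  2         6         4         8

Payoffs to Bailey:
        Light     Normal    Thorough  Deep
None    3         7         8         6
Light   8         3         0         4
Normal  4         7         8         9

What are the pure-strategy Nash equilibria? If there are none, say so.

Pure-strategy Nash equilibria: (None, Thorough), (Light, Light), (Normal, Deep)

For each strategy profile, look for a profitable unilateral deviation.
(None, Light): Alex can switch to Light (4 → 8). Not NE.
(None, Normal): Bailey can switch to Thorough (7 → 8). Not NE.
(None, Thorough): Alex gets 9, best alternative 8; Bailey gets 8, best alternative 7. No profitable deviation — NE.
(None, Deep): Alex can switch to Normal (6 → 8). Not NE.
(Light, Light): Alex gets 8, best alternative 4; Bailey gets 8, best alternative 4. No profitable deviation — NE.
(Light, Normal): Alex can switch to None (3 → 9). Not NE.
(Light, Thorough): Alex can switch to None (8 → 9). Not NE.
(Light, Deep): Alex can switch to None (0 → 6). Not NE.
(Normal, Light): Alex can switch to None (2 → 4). Not NE.
(Normal, Normal): Alex can switch to None (6 → 9). Not NE.
(Normal, Thorough): Alex can switch to None (4 → 9). Not NE.
(Normal, Deep): Alex gets 8, best alternative 6; Bailey gets 9, best alternative 8. No profitable deviation — NE.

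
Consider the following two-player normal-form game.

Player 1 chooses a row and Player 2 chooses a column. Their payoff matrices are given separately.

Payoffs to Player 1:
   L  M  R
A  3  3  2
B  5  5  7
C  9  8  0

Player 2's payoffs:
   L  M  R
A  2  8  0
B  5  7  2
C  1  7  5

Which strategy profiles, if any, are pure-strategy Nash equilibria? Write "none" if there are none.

Mark each player's best response to every combination of opponents' strategies; a profile where every player is best-responding is a pure Nash equilibrium.
Player 1 against L: payoffs 3, 5, 9 → best response C.
Player 1 against M: payoffs 3, 5, 8 → best response C.
Player 1 against R: payoffs 2, 7, 0 → best response B.
Player 2 against A: payoffs 2, 8, 0 → best response M.
Player 2 against B: payoffs 5, 7, 2 → best response M.
Player 2 against C: payoffs 1, 7, 5 → best response M.
Mutual best responses: (C, M).

Pure NE: (C, M)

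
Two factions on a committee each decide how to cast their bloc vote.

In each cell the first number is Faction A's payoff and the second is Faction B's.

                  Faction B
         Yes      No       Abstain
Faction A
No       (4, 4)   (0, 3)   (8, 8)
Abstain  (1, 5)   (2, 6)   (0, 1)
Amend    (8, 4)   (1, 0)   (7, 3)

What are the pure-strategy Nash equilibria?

The pure Nash equilibria are (No, Abstain) and (Abstain, No) and (Amend, Yes).

For each strategy profile, look for a profitable unilateral deviation.
(No, Yes): Faction A can switch to Amend (4 → 8). Not NE.
(No, No): Faction A can switch to Abstain (0 → 2). Not NE.
(No, Abstain): Faction A gets 8, best alternative 7; Faction B gets 8, best alternative 4. No profitable deviation — NE.
(Abstain, Yes): Faction A can switch to No (1 → 4). Not NE.
(Abstain, No): Faction A gets 2, best alternative 1; Faction B gets 6, best alternative 5. No profitable deviation — NE.
(Abstain, Abstain): Faction A can switch to No (0 → 8). Not NE.
(Amend, Yes): Faction A gets 8, best alternative 4; Faction B gets 4, best alternative 3. No profitable deviation — NE.
(Amend, No): Faction A can switch to Abstain (1 → 2). Not NE.
(Amend, Abstain): Faction A can switch to No (7 → 8). Not NE.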